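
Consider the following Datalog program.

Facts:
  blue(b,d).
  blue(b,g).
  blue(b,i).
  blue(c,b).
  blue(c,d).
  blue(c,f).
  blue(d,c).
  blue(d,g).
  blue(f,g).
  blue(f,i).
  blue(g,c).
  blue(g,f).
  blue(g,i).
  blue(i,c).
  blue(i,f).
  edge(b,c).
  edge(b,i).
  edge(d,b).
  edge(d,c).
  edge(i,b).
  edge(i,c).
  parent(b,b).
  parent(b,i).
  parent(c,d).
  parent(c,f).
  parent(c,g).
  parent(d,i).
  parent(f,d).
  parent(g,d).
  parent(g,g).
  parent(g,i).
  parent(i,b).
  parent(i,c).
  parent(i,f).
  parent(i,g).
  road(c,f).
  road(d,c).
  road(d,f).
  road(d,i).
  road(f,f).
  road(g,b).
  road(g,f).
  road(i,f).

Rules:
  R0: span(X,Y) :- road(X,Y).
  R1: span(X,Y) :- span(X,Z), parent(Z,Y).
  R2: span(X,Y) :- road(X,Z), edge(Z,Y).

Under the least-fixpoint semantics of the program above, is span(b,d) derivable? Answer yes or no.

round 1: derive span(c,f) via R0 from road(c,f)
round 1: derive span(d,c) via R0 from road(d,c)
round 1: derive span(d,f) via R0 from road(d,f)
round 1: derive span(d,i) via R0 from road(d,i)
round 1: derive span(f,f) via R0 from road(f,f)
round 1: derive span(g,b) via R0 from road(g,b)
round 1: derive span(g,f) via R0 from road(g,f)
round 1: derive span(i,f) via R0 from road(i,f)
round 1: derive span(d,b) via R2 from road(d,i), edge(i,b)
round 1: derive span(g,c) via R2 from road(g,b), edge(b,c)
round 1: derive span(g,i) via R2 from road(g,b), edge(b,i)
round 2: derive span(c,d) via R1 from span(c,f), parent(f,d)
round 2: derive span(d,d) via R1 from span(d,c), parent(c,d)
round 2: derive span(d,g) via R1 from span(d,c), parent(c,g)
round 2: derive span(f,d) via R1 from span(f,f), parent(f,d)
round 2: derive span(g,d) via R1 from span(g,c), parent(c,d)
round 2: derive span(g,g) via R1 from span(g,c), parent(c,g)
round 2: derive span(i,d) via R1 from span(i,f), parent(f,d)
round 3: derive span(c,i) via R1 from span(c,d), parent(d,i)
round 3: derive span(f,i) via R1 from span(f,d), parent(d,i)
round 3: derive span(i,i) via R1 from span(i,d), parent(d,i)
round 4: derive span(c,b) via R1 from span(c,i), parent(i,b)
round 4: derive span(c,c) via R1 from span(c,i), parent(i,c)
round 4: derive span(c,g) via R1 from span(c,i), parent(i,g)
round 4: derive span(f,b) via R1 from span(f,i), parent(i,b)
round 4: derive span(f,c) via R1 from span(f,i), parent(i,c)
round 4: derive span(f,g) via R1 from span(f,i), parent(i,g)
round 4: derive span(i,b) via R1 from span(i,i), parent(i,b)
round 4: derive span(i,c) via R1 from span(i,i), parent(i,c)
round 4: derive span(i,g) via R1 from span(i,i), parent(i,g)

no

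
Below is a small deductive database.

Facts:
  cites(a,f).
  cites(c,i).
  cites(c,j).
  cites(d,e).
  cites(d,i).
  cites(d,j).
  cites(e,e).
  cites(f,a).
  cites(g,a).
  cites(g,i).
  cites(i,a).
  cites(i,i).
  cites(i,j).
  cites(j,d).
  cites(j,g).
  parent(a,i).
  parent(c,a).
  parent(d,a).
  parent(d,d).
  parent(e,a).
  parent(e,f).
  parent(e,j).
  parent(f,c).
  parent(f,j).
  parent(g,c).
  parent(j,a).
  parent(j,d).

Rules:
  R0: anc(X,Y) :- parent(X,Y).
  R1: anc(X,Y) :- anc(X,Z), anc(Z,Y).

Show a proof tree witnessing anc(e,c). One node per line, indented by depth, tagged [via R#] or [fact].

anc(e,c)  [via R1]
  anc(e,f)  [via R0]
    parent(e,f)  [fact]
  anc(f,c)  [via R0]
    parent(f,c)  [fact]

round 1: derive anc(a,i) via R0 from parent(a,i)
round 1: derive anc(c,a) via R0 from parent(c,a)
round 1: derive anc(d,a) via R0 from parent(d,a)
round 1: derive anc(d,d) via R0 from parent(d,d)
round 1: derive anc(e,a) via R0 from parent(e,a)
round 1: derive anc(e,f) via R0 from parent(e,f)
round 1: derive anc(e,j) via R0 from parent(e,j)
round 1: derive anc(f,c) via R0 from parent(f,c)
round 1: derive anc(f,j) via R0 from parent(f,j)
round 1: derive anc(g,c) via R0 from parent(g,c)
round 1: derive anc(j,a) via R0 from parent(j,a)
round 1: derive anc(j,d) via R0 from parent(j,d)
round 2: derive anc(c,i) via R1 from anc(c,a), anc(a,i)
round 2: derive anc(d,i) via R1 from anc(d,a), anc(a,i)
round 2: derive anc(e,c) via R1 from anc(e,f), anc(f,c)
round 2: derive anc(e,d) via R1 from anc(e,j), anc(j,d)
round 2: derive anc(e,i) via R1 from anc(e,a), anc(a,i)
round 2: derive anc(f,a) via R1 from anc(f,c), anc(c,a)
round 2: derive anc(f,d) via R1 from anc(f,j), anc(j,d)
round 2: derive anc(g,a) via R1 from anc(g,c), anc(c,a)
round 2: derive anc(j,i) via R1 from anc(j,a), anc(a,i)
round 3: derive anc(f,i) via R1 from anc(f,a), anc(a,i)
round 3: derive anc(g,i) via R1 from anc(g,a), anc(a,i)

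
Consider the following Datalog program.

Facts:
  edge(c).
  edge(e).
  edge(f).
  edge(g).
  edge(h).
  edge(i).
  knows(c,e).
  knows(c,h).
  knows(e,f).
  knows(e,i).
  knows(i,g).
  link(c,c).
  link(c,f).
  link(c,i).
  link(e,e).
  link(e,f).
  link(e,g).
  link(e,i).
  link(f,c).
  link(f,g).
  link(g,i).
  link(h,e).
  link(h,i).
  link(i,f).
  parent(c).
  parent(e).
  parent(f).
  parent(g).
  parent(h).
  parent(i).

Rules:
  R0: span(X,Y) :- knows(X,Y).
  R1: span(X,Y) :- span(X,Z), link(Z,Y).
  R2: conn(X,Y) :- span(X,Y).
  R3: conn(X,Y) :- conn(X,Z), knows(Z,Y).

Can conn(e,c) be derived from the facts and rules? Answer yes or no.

round 1: derive span(c,e) via R0 from knows(c,e)
round 1: derive span(c,h) via R0 from knows(c,h)
round 1: derive span(e,f) via R0 from knows(e,f)
round 1: derive span(e,i) via R0 from knows(e,i)
round 1: derive span(i,g) via R0 from knows(i,g)
round 2: derive span(c,f) via R1 from span(c,e), link(e,f)
round 2: derive span(c,g) via R1 from span(c,e), link(e,g)
round 2: derive span(c,i) via R1 from span(c,e), link(e,i)
round 2: derive span(e,c) via R1 from span(e,f), link(f,c)
round 2: derive span(e,g) via R1 from span(e,f), link(f,g)
round 2: derive span(i,i) via R1 from span(i,g), link(g,i)
round 2: derive conn(c,e) via R2 from span(c,e)
round 2: derive conn(c,h) via R2 from span(c,h)
round 2: derive conn(e,f) via R2 from span(e,f)
round 2: derive conn(e,i) via R2 from span(e,i)
round 2: derive conn(i,g) via R2 from span(i,g)
round 3: derive span(c,c) via R1 from span(c,f), link(f,c)
round 3: derive span(i,f) via R1 from span(i,i), link(i,f)
round 3: derive conn(c,f) via R2 from span(c,f)
round 3: derive conn(c,g) via R2 from span(c,g)
round 3: derive conn(c,i) via R2 from span(c,i)
round 3: derive conn(e,c) via R2 from span(e,c)
round 3: derive conn(e,g) via R2 from span(e,g)
round 3: derive conn(i,i) via R2 from span(i,i)
round 4: derive span(i,c) via R1 from span(i,f), link(f,c)
round 4: derive conn(c,c) via R2 from span(c,c)
round 4: derive conn(i,f) via R2 from span(i,f)
round 4: derive conn(e,e) via R3 from conn(e,c), knows(c,e)
round 4: derive conn(e,h) via R3 from conn(e,c), knows(c,h)
round 5: derive conn(i,c) via R2 from span(i,c)
round 6: derive conn(i,e) via R3 from conn(i,c), knows(c,e)
round 6: derive conn(i,h) via R3 from conn(i,c), knows(c,h)

yes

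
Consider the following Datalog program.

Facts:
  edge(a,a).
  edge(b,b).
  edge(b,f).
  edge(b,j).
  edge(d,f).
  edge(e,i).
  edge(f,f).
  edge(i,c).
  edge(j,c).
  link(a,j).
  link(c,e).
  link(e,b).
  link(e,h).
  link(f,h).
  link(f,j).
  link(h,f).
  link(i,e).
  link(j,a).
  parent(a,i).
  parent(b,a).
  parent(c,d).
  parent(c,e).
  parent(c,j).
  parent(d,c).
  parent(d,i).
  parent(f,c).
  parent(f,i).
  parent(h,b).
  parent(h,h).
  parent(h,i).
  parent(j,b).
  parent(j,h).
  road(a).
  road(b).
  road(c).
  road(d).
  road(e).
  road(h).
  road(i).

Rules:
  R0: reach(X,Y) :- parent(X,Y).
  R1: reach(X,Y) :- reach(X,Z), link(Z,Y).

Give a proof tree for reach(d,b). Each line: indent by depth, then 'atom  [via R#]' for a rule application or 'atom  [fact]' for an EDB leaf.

reach(d,b)  [via R1]
  reach(d,e)  [via R1]
    reach(d,c)  [via R0]
      parent(d,c)  [fact]
    link(c,e)  [fact]
  link(e,b)  [fact]

round 1: derive reach(a,i) via R0 from parent(a,i)
round 1: derive reach(b,a) via R0 from parent(b,a)
round 1: derive reach(c,d) via R0 from parent(c,d)
round 1: derive reach(c,e) via R0 from parent(c,e)
round 1: derive reach(c,j) via R0 from parent(c,j)
round 1: derive reach(d,c) via R0 from parent(d,c)
round 1: derive reach(d,i) via R0 from parent(d,i)
round 1: derive reach(f,c) via R0 from parent(f,c)
round 1: derive reach(f,i) via R0 from parent(f,i)
round 1: derive reach(h,b) via R0 from parent(h,b)
round 1: derive reach(h,h) via R0 from parent(h,h)
round 1: derive reach(h,i) via R0 from parent(h,i)
round 1: derive reach(j,b) via R0 from parent(j,b)
round 1: derive reach(j,h) via R0 from parent(j,h)
round 2: derive reach(a,e) via R1 from reach(a,i), link(i,e)
round 2: derive reach(b,j) via R1 from reach(b,a), link(a,j)
round 2: derive reach(c,a) via R1 from reach(c,j), link(j,a)
round 2: derive reach(c,b) via R1 from reach(c,e), link(e,b)
round 2: derive reach(c,h) via R1 from reach(c,e), link(e,h)
round 2: derive reach(d,e) via R1 from reach(d,c), link(c,e)
round 2: derive reach(f,e) via R1 from reach(f,c), link(c,e)
round 2: derive reach(h,e) via R1 from reach(h,i), link(i,e)
round 2: derive reach(h,f) via R1 from reach(h,h), link(h,f)
round 2: derive reach(j,f) via R1 from reach(j,h), link(h,f)
round 3: derive reach(a,b) via R1 from reach(a,e), link(e,b)
round 3: derive reach(a,h) via R1 from reach(a,e), link(e,h)
round 3: derive reach(c,f) via R1 from reach(c,h), link(h,f)
round 3: derive reach(d,b) via R1 from reach(d,e), link(e,b)
round 3: derive reach(d,h) via R1 from reach(d,e), link(e,h)
round 3: derive reach(f,b) via R1 from reach(f,e), link(e,b)
round 3: derive reach(f,h) via R1 from reach(f,e), link(e,h)
round 3: derive reach(h,j) via R1 from reach(h,f), link(f,j)
round 3: derive reach(j,j) via R1 from reach(j,f), link(f,j)
round 4: derive reach(a,f) via R1 from reach(a,h), link(h,f)
round 4: derive reach(d,f) via R1 from reach(d,h), link(h,f)
round 4: derive reach(f,f) via R1 from reach(f,h), link(h,f)
round 4: derive reach(h,a) via R1 from reach(h,j), link(j,a)
round 4: derive reach(j,a) via R1 from reach(j,j), link(j,a)
round 5: derive reach(a,j) via R1 from reach(a,f), link(f,j)
round 5: derive reach(d,j) via R1 from reach(d,f), link(f,j)
round 5: derive reach(f,j) via R1 from reach(f,f), link(f,j)
round 6: derive reach(a,a) via R1 from reach(a,j), link(j,a)
round 6: derive reach(d,a) via R1 from reach(d,j), link(j,a)
round 6: derive reach(f,a) via R1 from reach(f,j), link(j,a)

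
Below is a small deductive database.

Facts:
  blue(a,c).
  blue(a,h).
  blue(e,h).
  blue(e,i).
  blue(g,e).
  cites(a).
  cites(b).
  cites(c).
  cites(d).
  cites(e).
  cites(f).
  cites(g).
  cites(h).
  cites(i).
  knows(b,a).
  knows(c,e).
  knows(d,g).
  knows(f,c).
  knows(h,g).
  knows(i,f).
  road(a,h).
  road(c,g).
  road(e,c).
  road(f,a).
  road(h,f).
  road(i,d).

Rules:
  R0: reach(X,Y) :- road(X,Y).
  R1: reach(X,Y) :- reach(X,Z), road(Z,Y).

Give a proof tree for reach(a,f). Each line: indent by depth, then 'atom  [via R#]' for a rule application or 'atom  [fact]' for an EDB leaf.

reach(a,f)  [via R1]
  reach(a,h)  [via R0]
    road(a,h)  [fact]
  road(h,f)  [fact]

round 1: derive reach(a,h) via R0 from road(a,h)
round 1: derive reach(c,g) via R0 from road(c,g)
round 1: derive reach(e,c) via R0 from road(e,c)
round 1: derive reach(f,a) via R0 from road(f,a)
round 1: derive reach(h,f) via R0 from road(h,f)
round 1: derive reach(i,d) via R0 from road(i,d)
round 2: derive reach(a,f) via R1 from reach(a,h), road(h,f)
round 2: derive reach(e,g) via R1 from reach(e,c), road(c,g)
round 2: derive reach(f,h) via R1 from reach(f,a), road(a,h)
round 2: derive reach(h,a) via R1 from reach(h,f), road(f,a)
round 3: derive reach(a,a) via R1 from reach(a,f), road(f,a)
round 3: derive reach(f,f) via R1 from reach(f,h), road(h,f)
round 3: derive reach(h,h) via R1 from reach(h,a), road(a,h)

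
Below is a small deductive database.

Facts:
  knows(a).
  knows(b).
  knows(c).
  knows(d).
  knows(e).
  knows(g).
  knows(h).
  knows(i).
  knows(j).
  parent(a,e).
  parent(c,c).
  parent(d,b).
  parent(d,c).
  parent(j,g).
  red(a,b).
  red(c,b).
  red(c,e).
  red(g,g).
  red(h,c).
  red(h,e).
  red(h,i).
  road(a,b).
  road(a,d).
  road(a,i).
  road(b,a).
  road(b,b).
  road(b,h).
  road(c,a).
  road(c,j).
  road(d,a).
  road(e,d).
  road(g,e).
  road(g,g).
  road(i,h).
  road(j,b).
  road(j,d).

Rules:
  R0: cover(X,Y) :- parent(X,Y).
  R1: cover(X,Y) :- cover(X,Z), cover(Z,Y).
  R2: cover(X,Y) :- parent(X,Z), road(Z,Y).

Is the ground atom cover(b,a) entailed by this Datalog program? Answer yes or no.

round 1: derive cover(a,e) via R0 from parent(a,e)
round 1: derive cover(c,c) via R0 from parent(c,c)
round 1: derive cover(d,b) via R0 from parent(d,b)
round 1: derive cover(d,c) via R0 from parent(d,c)
round 1: derive cover(j,g) via R0 from parent(j,g)
round 1: derive cover(a,d) via R2 from parent(a,e), road(e,d)
round 1: derive cover(c,a) via R2 from parent(c,c), road(c,a)
round 1: derive cover(c,j) via R2 from parent(c,c), road(c,j)
round 1: derive cover(d,a) via R2 from parent(d,b), road(b,a)
round 1: derive cover(d,h) via R2 from parent(d,b), road(b,h)
round 1: derive cover(d,j) via R2 from parent(d,c), road(c,j)
round 1: derive cover(j,e) via R2 from parent(j,g), road(g,e)
round 2: derive cover(a,a) via R1 from cover(a,d), cover(d,a)
round 2: derive cover(a,b) via R1 from cover(a,d), cover(d,b)
round 2: derive cover(a,c) via R1 from cover(a,d), cover(d,c)
round 2: derive cover(a,h) via R1 from cover(a,d), cover(d,h)
round 2: derive cover(a,j) via R1 from cover(a,d), cover(d,j)
round 2: derive cover(c,d) via R1 from cover(c,a), cover(a,d)
round 2: derive cover(c,e) via R1 from cover(c,a), cover(a,e)
round 2: derive cover(c,g) via R1 from cover(c,j), cover(j,g)
round 2: derive cover(d,d) via R1 from cover(d,a), cover(a,d)
round 2: derive cover(d,e) via R1 from cover(d,a), cover(a,e)
round 2: derive cover(d,g) via R1 from cover(d,j), cover(j,g)
round 3: derive cover(a,g) via R1 from cover(a,c), cover(c,g)
round 3: derive cover(c,b) via R1 from cover(c,a), cover(a,b)
round 3: derive cover(c,h) via R1 from cover(c,a), cover(a,h)

no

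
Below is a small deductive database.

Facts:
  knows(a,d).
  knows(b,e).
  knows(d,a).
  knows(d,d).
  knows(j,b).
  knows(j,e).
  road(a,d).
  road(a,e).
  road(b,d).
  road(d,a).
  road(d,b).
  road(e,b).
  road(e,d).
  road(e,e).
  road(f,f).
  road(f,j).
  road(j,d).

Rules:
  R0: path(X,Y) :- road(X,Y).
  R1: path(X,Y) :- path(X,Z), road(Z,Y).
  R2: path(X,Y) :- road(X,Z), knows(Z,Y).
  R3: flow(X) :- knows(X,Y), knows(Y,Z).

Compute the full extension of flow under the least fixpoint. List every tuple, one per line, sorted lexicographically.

round 1: derive flow(a) via R3 from knows(a,d), knows(d,a)
round 1: derive flow(d) via R3 from knows(d,a), knows(a,d)
round 1: derive flow(j) via R3 from knows(j,b), knows(b,e)

flow(a)
flow(d)
flow(j)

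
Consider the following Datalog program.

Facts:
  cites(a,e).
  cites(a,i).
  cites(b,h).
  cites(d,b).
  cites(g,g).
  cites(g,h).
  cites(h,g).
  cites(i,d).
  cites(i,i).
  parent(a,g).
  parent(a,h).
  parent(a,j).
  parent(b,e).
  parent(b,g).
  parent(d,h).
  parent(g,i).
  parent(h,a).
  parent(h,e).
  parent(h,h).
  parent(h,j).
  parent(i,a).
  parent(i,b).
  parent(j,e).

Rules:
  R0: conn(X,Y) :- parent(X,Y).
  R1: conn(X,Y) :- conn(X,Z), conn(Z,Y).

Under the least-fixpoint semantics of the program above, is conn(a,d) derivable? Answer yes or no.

no

round 1: derive conn(a,g) via R0 from parent(a,g)
round 1: derive conn(a,h) via R0 from parent(a,h)
round 1: derive conn(a,j) via R0 from parent(a,j)
round 1: derive conn(b,e) via R0 from parent(b,e)
round 1: derive conn(b,g) via R0 from parent(b,g)
round 1: derive conn(d,h) via R0 from parent(d,h)
round 1: derive conn(g,i) via R0 from parent(g,i)
round 1: derive conn(h,a) via R0 from parent(h,a)
round 1: derive conn(h,e) via R0 from parent(h,e)
round 1: derive conn(h,h) via R0 from parent(h,h)
round 1: derive conn(h,j) via R0 from parent(h,j)
round 1: derive conn(i,a) via R0 from parent(i,a)
round 1: derive conn(i,b) via R0 from parent(i,b)
round 1: derive conn(j,e) via R0 from parent(j,e)
round 2: derive conn(a,a) via R1 from conn(a,h), conn(h,a)
round 2: derive conn(a,e) via R1 from conn(a,h), conn(h,e)
round 2: derive conn(a,i) via R1 from conn(a,g), conn(g,i)
round 2: derive conn(b,i) via R1 from conn(b,g), conn(g,i)
round 2: derive conn(d,a) via R1 from conn(d,h), conn(h,a)
round 2: derive conn(d,e) via R1 from conn(d,h), conn(h,e)
round 2: derive conn(d,j) via R1 from conn(d,h), conn(h,j)
round 2: derive conn(g,a) via R1 from conn(g,i), conn(i,a)
round 2: derive conn(g,b) via R1 from conn(g,i), conn(i,b)
round 2: derive conn(h,g) via R1 from conn(h,a), conn(a,g)
round 2: derive conn(i,e) via R1 from conn(i,b), conn(b,e)
round 2: derive conn(i,g) via R1 from conn(i,a), conn(a,g)
round 2: derive conn(i,h) via R1 from conn(i,a), conn(a,h)
round 2: derive conn(i,j) via R1 from conn(i,a), conn(a,j)
round 3: derive conn(a,b) via R1 from conn(a,g), conn(g,b)
round 3: derive conn(b,a) via R1 from conn(b,g), conn(g,a)
round 3: derive conn(b,b) via R1 from conn(b,g), conn(g,b)
round 3: derive conn(b,h) via R1 from conn(b,i), conn(i,h)
round 3: derive conn(b,j) via R1 from conn(b,i), conn(i,j)
round 3: derive conn(d,g) via R1 from conn(d,a), conn(a,g)
round 3: derive conn(d,i) via R1 from conn(d,a), conn(a,i)
round 3: derive conn(g,e) via R1 from conn(g,a), conn(a,e)
round 3: derive conn(g,g) via R1 from conn(g,a), conn(a,g)
round 3: derive conn(g,h) via R1 from conn(g,a), conn(a,h)
round 3: derive conn(g,j) via R1 from conn(g,a), conn(a,j)
round 3: derive conn(h,b) via R1 from conn(h,g), conn(g,b)
round 3: derive conn(h,i) via R1 from conn(h,a), conn(a,i)
round 3: derive conn(i,i) via R1 from conn(i,a), conn(a,i)
round 4: derive conn(d,b) via R1 from conn(d,a), conn(a,b)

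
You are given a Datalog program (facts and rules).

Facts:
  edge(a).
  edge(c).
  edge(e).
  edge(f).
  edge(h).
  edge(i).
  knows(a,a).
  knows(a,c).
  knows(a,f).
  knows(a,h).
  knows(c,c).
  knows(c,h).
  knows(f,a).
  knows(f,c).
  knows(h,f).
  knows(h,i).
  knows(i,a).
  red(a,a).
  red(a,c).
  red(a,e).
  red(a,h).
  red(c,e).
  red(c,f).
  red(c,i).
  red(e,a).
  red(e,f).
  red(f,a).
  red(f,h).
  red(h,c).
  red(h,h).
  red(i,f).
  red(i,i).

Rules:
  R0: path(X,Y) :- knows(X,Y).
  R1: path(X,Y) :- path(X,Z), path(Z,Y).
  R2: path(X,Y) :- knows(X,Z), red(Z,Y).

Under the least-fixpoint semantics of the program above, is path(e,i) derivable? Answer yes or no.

round 1: derive path(a,a) via R0 from knows(a,a)
round 1: derive path(a,c) via R0 from knows(a,c)
round 1: derive path(a,f) via R0 from knows(a,f)
round 1: derive path(a,h) via R0 from knows(a,h)
round 1: derive path(c,c) via R0 from knows(c,c)
round 1: derive path(c,h) via R0 from knows(c,h)
round 1: derive path(f,a) via R0 from knows(f,a)
round 1: derive path(f,c) via R0 from knows(f,c)
round 1: derive path(h,f) via R0 from knows(h,f)
round 1: derive path(h,i) via R0 from knows(h,i)
round 1: derive path(i,a) via R0 from knows(i,a)
round 1: derive path(a,e) via R2 from knows(a,a), red(a,e)
round 1: derive path(a,i) via R2 from knows(a,c), red(c,i)
round 1: derive path(c,e) via R2 from knows(c,c), red(c,e)
round 1: derive path(c,f) via R2 from knows(c,c), red(c,f)
round 1: derive path(c,i) via R2 from knows(c,c), red(c,i)
round 1: derive path(f,e) via R2 from knows(f,a), red(a,e)
round 1: derive path(f,f) via R2 from knows(f,c), red(c,f)
round 1: derive path(f,h) via R2 from knows(f,a), red(a,h)
round 1: derive path(f,i) via R2 from knows(f,c), red(c,i)
round 1: derive path(h,a) via R2 from knows(h,f), red(f,a)
round 1: derive path(h,h) via R2 from knows(h,f), red(f,h)
round 1: derive path(i,c) via R2 from knows(i,a), red(a,c)
round 1: derive path(i,e) via R2 from knows(i,a), red(a,e)
round 1: derive path(i,h) via R2 from knows(i,a), red(a,h)
round 2: derive path(c,a) via R1 from path(c,f), path(f,a)
round 2: derive path(h,c) via R1 from path(h,a), path(a,c)
round 2: derive path(h,e) via R1 from path(h,a), path(a,e)
round 2: derive path(i,f) via R1 from path(i,a), path(a,f)
round 2: derive path(i,i) via R1 from path(i,a), path(a,i)

no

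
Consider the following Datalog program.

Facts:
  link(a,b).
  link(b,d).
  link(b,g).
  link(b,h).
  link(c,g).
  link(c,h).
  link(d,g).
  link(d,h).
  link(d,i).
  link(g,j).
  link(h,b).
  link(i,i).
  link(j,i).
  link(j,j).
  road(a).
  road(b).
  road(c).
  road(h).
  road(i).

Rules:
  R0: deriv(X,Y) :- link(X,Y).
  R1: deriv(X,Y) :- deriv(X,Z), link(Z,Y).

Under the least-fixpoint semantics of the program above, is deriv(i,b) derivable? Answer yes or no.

no

round 1: derive deriv(a,b) via R0 from link(a,b)
round 1: derive deriv(b,d) via R0 from link(b,d)
round 1: derive deriv(b,g) via R0 from link(b,g)
round 1: derive deriv(b,h) via R0 from link(b,h)
round 1: derive deriv(c,g) via R0 from link(c,g)
round 1: derive deriv(c,h) via R0 from link(c,h)
round 1: derive deriv(d,g) via R0 from link(d,g)
round 1: derive deriv(d,h) via R0 from link(d,h)
round 1: derive deriv(d,i) via R0 from link(d,i)
round 1: derive deriv(g,j) via R0 from link(g,j)
round 1: derive deriv(h,b) via R0 from link(h,b)
round 1: derive deriv(i,i) via R0 from link(i,i)
round 1: derive deriv(j,i) via R0 from link(j,i)
round 1: derive deriv(j,j) via R0 from link(j,j)
round 2: derive deriv(a,d) via R1 from deriv(a,b), link(b,d)
round 2: derive deriv(a,g) via R1 from deriv(a,b), link(b,g)
round 2: derive deriv(a,h) via R1 from deriv(a,b), link(b,h)
round 2: derive deriv(b,b) via R1 from deriv(b,h), link(h,b)
round 2: derive deriv(b,i) via R1 from deriv(b,d), link(d,i)
round 2: derive deriv(b,j) via R1 from deriv(b,g), link(g,j)
round 2: derive deriv(c,b) via R1 from deriv(c,h), link(h,b)
round 2: derive deriv(c,j) via R1 from deriv(c,g), link(g,j)
round 2: derive deriv(d,b) via R1 from deriv(d,h), link(h,b)
round 2: derive deriv(d,j) via R1 from deriv(d,g), link(g,j)
round 2: derive deriv(g,i) via R1 from deriv(g,j), link(j,i)
round 2: derive deriv(h,d) via R1 from deriv(h,b), link(b,d)
round 2: derive deriv(h,g) via R1 from deriv(h,b), link(b,g)
round 2: derive deriv(h,h) via R1 from deriv(h,b), link(b,h)
round 3: derive deriv(a,i) via R1 from deriv(a,d), link(d,i)
round 3: derive deriv(a,j) via R1 from deriv(a,g), link(g,j)
round 3: derive deriv(c,d) via R1 from deriv(c,b), link(b,d)
round 3: derive deriv(c,i) via R1 from deriv(c,j), link(j,i)
round 3: derive deriv(d,d) via R1 from deriv(d,b), link(b,d)
round 3: derive deriv(h,i) via R1 from deriv(h,d), link(d,i)
round 3: derive deriv(h,j) via R1 from deriv(h,g), link(g,j)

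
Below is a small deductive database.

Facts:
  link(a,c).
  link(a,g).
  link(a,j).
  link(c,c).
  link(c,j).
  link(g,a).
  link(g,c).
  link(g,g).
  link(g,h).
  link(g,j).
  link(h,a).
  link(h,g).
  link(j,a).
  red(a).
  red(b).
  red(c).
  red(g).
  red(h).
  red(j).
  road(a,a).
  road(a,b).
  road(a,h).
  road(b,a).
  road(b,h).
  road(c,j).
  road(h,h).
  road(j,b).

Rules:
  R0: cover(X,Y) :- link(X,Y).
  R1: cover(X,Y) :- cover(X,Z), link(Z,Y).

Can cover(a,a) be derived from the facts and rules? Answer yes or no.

yes

round 1: derive cover(a,c) via R0 from link(a,c)
round 1: derive cover(a,g) via R0 from link(a,g)
round 1: derive cover(a,j) via R0 from link(a,j)
round 1: derive cover(c,c) via R0 from link(c,c)
round 1: derive cover(c,j) via R0 from link(c,j)
round 1: derive cover(g,a) via R0 from link(g,a)
round 1: derive cover(g,c) via R0 from link(g,c)
round 1: derive cover(g,g) via R0 from link(g,g)
round 1: derive cover(g,h) via R0 from link(g,h)
round 1: derive cover(g,j) via R0 from link(g,j)
round 1: derive cover(h,a) via R0 from link(h,a)
round 1: derive cover(h,g) via R0 from link(h,g)
round 1: derive cover(j,a) via R0 from link(j,a)
round 2: derive cover(a,a) via R1 from cover(a,g), link(g,a)
round 2: derive cover(a,h) via R1 from cover(a,g), link(g,h)
round 2: derive cover(c,a) via R1 from cover(c,j), link(j,a)
round 2: derive cover(h,c) via R1 from cover(h,a), link(a,c)
round 2: derive cover(h,h) via R1 from cover(h,g), link(g,h)
round 2: derive cover(h,j) via R1 from cover(h,a), link(a,j)
round 2: derive cover(j,c) via R1 from cover(j,a), link(a,c)
round 2: derive cover(j,g) via R1 from cover(j,a), link(a,g)
round 2: derive cover(j,j) via R1 from cover(j,a), link(a,j)
round 3: derive cover(c,g) via R1 from cover(c,a), link(a,g)
round 3: derive cover(j,h) via R1 from cover(j,g), link(g,h)
round 4: derive cover(c,h) via R1 from cover(c,g), link(g,h)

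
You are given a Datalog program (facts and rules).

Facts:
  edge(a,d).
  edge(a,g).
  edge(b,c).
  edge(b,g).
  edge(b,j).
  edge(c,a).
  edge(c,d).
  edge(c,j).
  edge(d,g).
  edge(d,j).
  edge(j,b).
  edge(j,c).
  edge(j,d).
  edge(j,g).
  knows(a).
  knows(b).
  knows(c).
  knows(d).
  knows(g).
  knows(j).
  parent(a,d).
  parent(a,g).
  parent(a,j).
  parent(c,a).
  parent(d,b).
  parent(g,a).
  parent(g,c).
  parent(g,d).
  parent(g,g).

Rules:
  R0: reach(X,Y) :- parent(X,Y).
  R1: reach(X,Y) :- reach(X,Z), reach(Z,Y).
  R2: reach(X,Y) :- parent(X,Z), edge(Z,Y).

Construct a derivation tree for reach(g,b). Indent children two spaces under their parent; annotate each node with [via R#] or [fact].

round 1: derive reach(a,d) via R0 from parent(a,d)
round 1: derive reach(a,g) via R0 from parent(a,g)
round 1: derive reach(a,j) via R0 from parent(a,j)
round 1: derive reach(c,a) via R0 from parent(c,a)
round 1: derive reach(d,b) via R0 from parent(d,b)
round 1: derive reach(g,a) via R0 from parent(g,a)
round 1: derive reach(g,c) via R0 from parent(g,c)
round 1: derive reach(g,d) via R0 from parent(g,d)
round 1: derive reach(g,g) via R0 from parent(g,g)
round 1: derive reach(a,b) via R2 from parent(a,j), edge(j,b)
round 1: derive reach(a,c) via R2 from parent(a,j), edge(j,c)
round 1: derive reach(c,d) via R2 from parent(c,a), edge(a,d)
round 1: derive reach(c,g) via R2 from parent(c,a), edge(a,g)
round 1: derive reach(d,c) via R2 from parent(d,b), edge(b,c)
round 1: derive reach(d,g) via R2 from parent(d,b), edge(b,g)
round 1: derive reach(d,j) via R2 from parent(d,b), edge(b,j)
round 1: derive reach(g,j) via R2 from parent(g,c), edge(c,j)
round 2: derive reach(a,a) via R1 from reach(a,c), reach(c,a)
round 2: derive reach(c,b) via R1 from reach(c,a), reach(a,b)
round 2: derive reach(c,c) via R1 from reach(c,a), reach(a,c)
round 2: derive reach(c,j) via R1 from reach(c,a), reach(a,j)
round 2: derive reach(d,a) via R1 from reach(d,c), reach(c,a)
round 2: derive reach(d,d) via R1 from reach(d,c), reach(c,d)
round 2: derive reach(g,b) via R1 from reach(g,a), reach(a,b)

reach(g,b)  [via R1]
  reach(g,a)  [via R0]
    parent(g,a)  [fact]
  reach(a,b)  [via R2]
    parent(a,j)  [fact]
    edge(j,b)  [fact]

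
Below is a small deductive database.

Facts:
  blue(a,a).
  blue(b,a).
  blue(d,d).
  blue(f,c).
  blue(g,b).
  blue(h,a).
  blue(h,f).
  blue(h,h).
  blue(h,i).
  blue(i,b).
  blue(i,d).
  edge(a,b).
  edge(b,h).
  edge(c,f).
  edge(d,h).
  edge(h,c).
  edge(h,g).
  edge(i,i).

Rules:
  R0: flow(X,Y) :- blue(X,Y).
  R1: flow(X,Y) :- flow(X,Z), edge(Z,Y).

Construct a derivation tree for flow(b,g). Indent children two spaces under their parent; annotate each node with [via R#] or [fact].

round 1: derive flow(a,a) via R0 from blue(a,a)
round 1: derive flow(b,a) via R0 from blue(b,a)
round 1: derive flow(d,d) via R0 from blue(d,d)
round 1: derive flow(f,c) via R0 from blue(f,c)
round 1: derive flow(g,b) via R0 from blue(g,b)
round 1: derive flow(h,a) via R0 from blue(h,a)
round 1: derive flow(h,f) via R0 from blue(h,f)
round 1: derive flow(h,h) via R0 from blue(h,h)
round 1: derive flow(h,i) via R0 from blue(h,i)
round 1: derive flow(i,b) via R0 from blue(i,b)
round 1: derive flow(i,d) via R0 from blue(i,d)
round 2: derive flow(a,b) via R1 from flow(a,a), edge(a,b)
round 2: derive flow(b,b) via R1 from flow(b,a), edge(a,b)
round 2: derive flow(d,h) via R1 from flow(d,d), edge(d,h)
round 2: derive flow(f,f) via R1 from flow(f,c), edge(c,f)
round 2: derive flow(g,h) via R1 from flow(g,b), edge(b,h)
round 2: derive flow(h,b) via R1 from flow(h,a), edge(a,b)
round 2: derive flow(h,c) via R1 from flow(h,h), edge(h,c)
round 2: derive flow(h,g) via R1 from flow(h,h), edge(h,g)
round 2: derive flow(i,h) via R1 from flow(i,b), edge(b,h)
round 3: derive flow(a,h) via R1 from flow(a,b), edge(b,h)
round 3: derive flow(b,h) via R1 from flow(b,b), edge(b,h)
round 3: derive flow(d,c) via R1 from flow(d,h), edge(h,c)
round 3: derive flow(d,g) via R1 from flow(d,h), edge(h,g)
round 3: derive flow(g,c) via R1 from flow(g,h), edge(h,c)
round 3: derive flow(g,g) via R1 from flow(g,h), edge(h,g)
round 3: derive flow(i,c) via R1 from flow(i,h), edge(h,c)
round 3: derive flow(i,g) via R1 from flow(i,h), edge(h,g)
round 4: derive flow(a,c) via R1 from flow(a,h), edge(h,c)
round 4: derive flow(a,g) via R1 from flow(a,h), edge(h,g)
round 4: derive flow(b,c) via R1 from flow(b,h), edge(h,c)
round 4: derive flow(b,g) via R1 from flow(b,h), edge(h,g)
round 4: derive flow(d,f) via R1 from flow(d,c), edge(c,f)
round 4: derive flow(g,f) via R1 from flow(g,c), edge(c,f)
round 4: derive flow(i,f) via R1 from flow(i,c), edge(c,f)
round 5: derive flow(a,f) via R1 from flow(a,c), edge(c,f)
round 5: derive flow(b,f) via R1 from flow(b,c), edge(c,f)

flow(b,g)  [via R1]
  flow(b,h)  [via R1]
    flow(b,b)  [via R1]
      flow(b,a)  [via R0]
        blue(b,a)  [fact]
      edge(a,b)  [fact]
    edge(b,h)  [fact]
  edge(h,g)  [fact]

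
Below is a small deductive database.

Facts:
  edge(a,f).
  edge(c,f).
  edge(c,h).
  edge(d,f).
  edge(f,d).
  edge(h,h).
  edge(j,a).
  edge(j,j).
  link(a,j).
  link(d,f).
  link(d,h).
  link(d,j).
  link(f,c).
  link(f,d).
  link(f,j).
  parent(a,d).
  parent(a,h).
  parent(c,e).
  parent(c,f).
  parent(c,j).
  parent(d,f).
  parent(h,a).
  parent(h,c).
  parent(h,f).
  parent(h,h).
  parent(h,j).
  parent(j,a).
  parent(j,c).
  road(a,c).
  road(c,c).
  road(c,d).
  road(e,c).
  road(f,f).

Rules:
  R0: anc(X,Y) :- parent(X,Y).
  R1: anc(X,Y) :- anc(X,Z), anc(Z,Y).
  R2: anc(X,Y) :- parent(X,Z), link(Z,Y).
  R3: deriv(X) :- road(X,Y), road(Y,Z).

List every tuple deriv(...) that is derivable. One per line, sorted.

round 1: derive deriv(a) via R3 from road(a,c), road(c,c)
round 1: derive deriv(c) via R3 from road(c,c), road(c,c)
round 1: derive deriv(e) via R3 from road(e,c), road(c,c)
round 1: derive deriv(f) via R3 from road(f,f), road(f,f)

deriv(a)
deriv(c)
deriv(e)
deriv(f)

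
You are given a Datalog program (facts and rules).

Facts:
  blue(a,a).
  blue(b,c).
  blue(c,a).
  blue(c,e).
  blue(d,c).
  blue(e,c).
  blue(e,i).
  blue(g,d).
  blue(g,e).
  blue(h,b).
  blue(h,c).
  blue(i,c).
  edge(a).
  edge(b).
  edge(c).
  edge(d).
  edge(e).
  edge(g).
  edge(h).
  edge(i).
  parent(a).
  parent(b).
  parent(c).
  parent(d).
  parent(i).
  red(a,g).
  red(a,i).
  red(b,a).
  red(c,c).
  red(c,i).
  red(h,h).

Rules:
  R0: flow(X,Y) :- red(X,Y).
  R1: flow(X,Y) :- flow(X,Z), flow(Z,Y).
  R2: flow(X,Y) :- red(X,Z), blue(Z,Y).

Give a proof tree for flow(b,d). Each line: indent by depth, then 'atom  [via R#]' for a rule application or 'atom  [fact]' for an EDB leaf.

flow(b,d)  [via R1]
  flow(b,a)  [via R0]
    red(b,a)  [fact]
  flow(a,d)  [via R2]
    red(a,g)  [fact]
    blue(g,d)  [fact]

round 1: derive flow(a,g) via R0 from red(a,g)
round 1: derive flow(a,i) via R0 from red(a,i)
round 1: derive flow(b,a) via R0 from red(b,a)
round 1: derive flow(c,c) via R0 from red(c,c)
round 1: derive flow(c,i) via R0 from red(c,i)
round 1: derive flow(h,h) via R0 from red(h,h)
round 1: derive flow(a,c) via R2 from red(a,i), blue(i,c)
round 1: derive flow(a,d) via R2 from red(a,g), blue(g,d)
round 1: derive flow(a,e) via R2 from red(a,g), blue(g,e)
round 1: derive flow(c,a) via R2 from red(c,c), blue(c,a)
round 1: derive flow(c,e) via R2 from red(c,c), blue(c,e)
round 1: derive flow(h,b) via R2 from red(h,h), blue(h,b)
round 1: derive flow(h,c) via R2 from red(h,h), blue(h,c)
round 2: derive flow(a,a) via R1 from flow(a,c), flow(c,a)
round 2: derive flow(b,c) via R1 from flow(b,a), flow(a,c)
round 2: derive flow(b,d) via R1 from flow(b,a), flow(a,d)
round 2: derive flow(b,e) via R1 from flow(b,a), flow(a,e)
round 2: derive flow(b,g) via R1 from flow(b,a), flow(a,g)
round 2: derive flow(b,i) via R1 from flow(b,a), flow(a,i)
round 2: derive flow(c,d) via R1 from flow(c,a), flow(a,d)
round 2: derive flow(c,g) via R1 from flow(c,a), flow(a,g)
round 2: derive flow(h,a) via R1 from flow(h,b), flow(b,a)
round 2: derive flow(h,e) via R1 from flow(h,c), flow(c,e)
round 2: derive flow(h,i) via R1 from flow(h,c), flow(c,i)
round 3: derive flow(h,d) via R1 from flow(h,a), flow(a,d)
round 3: derive flow(h,g) via R1 from flow(h,a), flow(a,g)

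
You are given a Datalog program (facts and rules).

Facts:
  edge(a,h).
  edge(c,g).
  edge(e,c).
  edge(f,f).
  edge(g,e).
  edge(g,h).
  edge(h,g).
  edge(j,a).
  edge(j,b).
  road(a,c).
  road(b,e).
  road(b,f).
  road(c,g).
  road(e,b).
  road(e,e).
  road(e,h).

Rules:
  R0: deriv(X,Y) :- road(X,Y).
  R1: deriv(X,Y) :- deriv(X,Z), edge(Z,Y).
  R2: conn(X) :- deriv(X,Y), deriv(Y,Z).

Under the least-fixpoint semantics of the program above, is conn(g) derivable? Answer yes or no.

round 1: derive deriv(a,c) via R0 from road(a,c)
round 1: derive deriv(b,e) via R0 from road(b,e)
round 1: derive deriv(b,f) via R0 from road(b,f)
round 1: derive deriv(c,g) via R0 from road(c,g)
round 1: derive deriv(e,b) via R0 from road(e,b)
round 1: derive deriv(e,e) via R0 from road(e,e)
round 1: derive deriv(e,h) via R0 from road(e,h)
round 2: derive deriv(a,g) via R1 from deriv(a,c), edge(c,g)
round 2: derive deriv(b,c) via R1 from deriv(b,e), edge(e,c)
round 2: derive deriv(c,e) via R1 from deriv(c,g), edge(g,e)
round 2: derive deriv(c,h) via R1 from deriv(c,g), edge(g,h)
round 2: derive deriv(e,c) via R1 from deriv(e,e), edge(e,c)
round 2: derive deriv(e,g) via R1 from deriv(e,h), edge(h,g)
round 2: derive conn(a) via R2 from deriv(a,c), deriv(c,g)
round 2: derive conn(b) via R2 from deriv(b,e), deriv(e,b)
round 2: derive conn(e) via R2 from deriv(e,b), deriv(b,e)
round 3: derive deriv(a,e) via R1 from deriv(a,g), edge(g,e)
round 3: derive deriv(a,h) via R1 from deriv(a,g), edge(g,h)
round 3: derive deriv(b,g) via R1 from deriv(b,c), edge(c,g)
round 3: derive deriv(c,c) via R1 from deriv(c,e), edge(e,c)
round 3: derive conn(c) via R2 from deriv(c,e), deriv(e,b)
round 4: derive deriv(b,h) via R1 from deriv(b,g), edge(g,h)

no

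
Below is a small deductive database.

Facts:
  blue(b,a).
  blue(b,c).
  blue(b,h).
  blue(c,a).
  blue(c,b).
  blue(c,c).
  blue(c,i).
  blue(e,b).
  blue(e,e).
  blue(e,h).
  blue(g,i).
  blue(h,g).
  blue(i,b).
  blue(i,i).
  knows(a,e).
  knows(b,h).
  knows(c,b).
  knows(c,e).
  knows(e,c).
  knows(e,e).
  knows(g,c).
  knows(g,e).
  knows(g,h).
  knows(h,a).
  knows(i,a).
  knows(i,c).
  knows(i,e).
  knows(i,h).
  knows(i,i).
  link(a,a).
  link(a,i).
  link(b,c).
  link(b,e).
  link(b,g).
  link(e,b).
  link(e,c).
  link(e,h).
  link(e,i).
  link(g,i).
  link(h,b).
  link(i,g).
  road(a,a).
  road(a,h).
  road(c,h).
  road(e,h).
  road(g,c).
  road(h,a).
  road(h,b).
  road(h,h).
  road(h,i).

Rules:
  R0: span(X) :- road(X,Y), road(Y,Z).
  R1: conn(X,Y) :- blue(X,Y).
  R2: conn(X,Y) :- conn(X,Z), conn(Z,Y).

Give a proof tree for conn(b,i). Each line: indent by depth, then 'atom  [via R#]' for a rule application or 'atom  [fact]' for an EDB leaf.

conn(b,i)  [via R2]
  conn(b,c)  [via R1]
    blue(b,c)  [fact]
  conn(c,i)  [via R1]
    blue(c,i)  [fact]

round 1: derive conn(b,a) via R1 from blue(b,a)
round 1: derive conn(b,c) via R1 from blue(b,c)
round 1: derive conn(b,h) via R1 from blue(b,h)
round 1: derive conn(c,a) via R1 from blue(c,a)
round 1: derive conn(c,b) via R1 from blue(c,b)
round 1: derive conn(c,c) via R1 from blue(c,c)
round 1: derive conn(c,i) via R1 from blue(c,i)
round 1: derive conn(e,b) via R1 from blue(e,b)
round 1: derive conn(e,e) via R1 from blue(e,e)
round 1: derive conn(e,h) via R1 from blue(e,h)
round 1: derive conn(g,i) via R1 from blue(g,i)
round 1: derive conn(h,g) via R1 from blue(h,g)
round 1: derive conn(i,b) via R1 from blue(i,b)
round 1: derive conn(i,i) via R1 from blue(i,i)
round 2: derive conn(b,b) via R2 from conn(b,c), conn(c,b)
round 2: derive conn(b,g) via R2 from conn(b,h), conn(h,g)
round 2: derive conn(b,i) via R2 from conn(b,c), conn(c,i)
round 2: derive conn(c,h) via R2 from conn(c,b), conn(b,h)
round 2: derive conn(e,a) via R2 from conn(e,b), conn(b,a)
round 2: derive conn(e,c) via R2 from conn(e,b), conn(b,c)
round 2: derive conn(e,g) via R2 from conn(e,h), conn(h,g)
round 2: derive conn(g,b) via R2 from conn(g,i), conn(i,b)
round 2: derive conn(h,i) via R2 from conn(h,g), conn(g,i)
round 2: derive conn(i,a) via R2 from conn(i,b), conn(b,a)
round 2: derive conn(i,c) via R2 from conn(i,b), conn(b,c)
round 2: derive conn(i,h) via R2 from conn(i,b), conn(b,h)
round 3: derive conn(c,g) via R2 from conn(c,b), conn(b,g)
round 3: derive conn(e,i) via R2 from conn(e,b), conn(b,i)
round 3: derive conn(g,a) via R2 from conn(g,b), conn(b,a)
round 3: derive conn(g,c) via R2 from conn(g,b), conn(b,c)
round 3: derive conn(g,g) via R2 from conn(g,b), conn(b,g)
round 3: derive conn(g,h) via R2 from conn(g,b), conn(b,h)
round 3: derive conn(h,a) via R2 from conn(h,i), conn(i,a)
round 3: derive conn(h,b) via R2 from conn(h,g), conn(g,b)
round 3: derive conn(h,c) via R2 from conn(h,i), conn(i,c)
round 3: derive conn(h,h) via R2 from conn(h,i), conn(i,h)
round 3: derive conn(i,g) via R2 from conn(i,b), conn(b,g)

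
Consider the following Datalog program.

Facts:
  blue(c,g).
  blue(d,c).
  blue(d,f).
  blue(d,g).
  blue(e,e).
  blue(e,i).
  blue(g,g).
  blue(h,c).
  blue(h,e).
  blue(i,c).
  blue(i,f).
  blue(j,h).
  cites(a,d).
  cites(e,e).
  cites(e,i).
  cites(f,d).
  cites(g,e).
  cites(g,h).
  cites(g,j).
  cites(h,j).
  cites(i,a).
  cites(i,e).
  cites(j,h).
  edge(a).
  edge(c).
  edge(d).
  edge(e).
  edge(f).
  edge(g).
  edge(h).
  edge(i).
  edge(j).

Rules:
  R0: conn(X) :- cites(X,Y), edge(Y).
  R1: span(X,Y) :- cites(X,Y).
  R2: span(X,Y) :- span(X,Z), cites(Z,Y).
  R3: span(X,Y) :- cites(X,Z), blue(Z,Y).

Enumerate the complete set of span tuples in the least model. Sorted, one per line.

span(a,a)
span(a,c)
span(a,d)
span(a,e)
span(a,f)
span(a,g)
span(a,h)
span(a,i)
span(a,j)
span(e,a)
span(e,c)
span(e,d)
span(e,e)
span(e,f)
span(e,i)
span(f,a)
span(f,c)
span(f,d)
span(f,e)
span(f,f)
span(f,g)
span(f,h)
span(f,i)
span(f,j)
span(g,a)
span(g,c)
span(g,d)
span(g,e)
span(g,h)
span(g,i)
span(g,j)
span(h,h)
span(h,j)
span(i,a)
span(i,d)
span(i,e)
span(i,i)
span(j,a)
span(j,c)
span(j,d)
span(j,e)
span(j,h)
span(j,i)
span(j,j)

round 1: derive span(a,d) via R1 from cites(a,d)
round 1: derive span(e,e) via R1 from cites(e,e)
round 1: derive span(e,i) via R1 from cites(e,i)
round 1: derive span(f,d) via R1 from cites(f,d)
round 1: derive span(g,e) via R1 from cites(g,e)
round 1: derive span(g,h) via R1 from cites(g,h)
round 1: derive span(g,j) via R1 from cites(g,j)
round 1: derive span(h,j) via R1 from cites(h,j)
round 1: derive span(i,a) via R1 from cites(i,a)
round 1: derive span(i,e) via R1 from cites(i,e)
round 1: derive span(j,h) via R1 from cites(j,h)
round 1: derive span(a,c) via R3 from cites(a,d), blue(d,c)
round 1: derive span(a,f) via R3 from cites(a,d), blue(d,f)
round 1: derive span(a,g) via R3 from cites(a,d), blue(d,g)
round 1: derive span(e,c) via R3 from cites(e,i), blue(i,c)
round 1: derive span(e,f) via R3 from cites(e,i), blue(i,f)
round 1: derive span(f,c) via R3 from cites(f,d), blue(d,c)
round 1: derive span(f,f) via R3 from cites(f,d), blue(d,f)
round 1: derive span(f,g) via R3 from cites(f,d), blue(d,g)
round 1: derive span(g,c) via R3 from cites(g,h), blue(h,c)
round 1: derive span(g,i) via R3 from cites(g,e), blue(e,i)
round 1: derive span(h,h) via R3 from cites(h,j), blue(j,h)
round 1: derive span(i,i) via R3 from cites(i,e), blue(e,i)
round 1: derive span(j,c) via R3 from cites(j,h), blue(h,c)
round 1: derive span(j,e) via R3 from cites(j,h), blue(h,e)
round 2: derive span(a,e) via R2 from span(a,g), cites(g,e)
round 2: derive span(a,h) via R2 from span(a,g), cites(g,h)
round 2: derive span(a,j) via R2 from span(a,g), cites(g,j)
round 2: derive span(e,a) via R2 from span(e,i), cites(i,a)
round 2: derive span(e,d) via R2 from span(e,f), cites(f,d)
round 2: derive span(f,e) via R2 from span(f,g), cites(g,e)
round 2: derive span(f,h) via R2 from span(f,g), cites(g,h)
round 2: derive span(f,j) via R2 from span(f,g), cites(g,j)
round 2: derive span(g,a) via R2 from span(g,i), cites(i,a)
round 2: derive span(i,d) via R2 from span(i,a), cites(a,d)
round 2: derive span(j,i) via R2 from span(j,e), cites(e,i)
round 2: derive span(j,j) via R2 from span(j,h), cites(h,j)
round 3: derive span(a,i) via R2 from span(a,e), cites(e,i)
round 3: derive span(f,i) via R2 from span(f,e), cites(e,i)
round 3: derive span(g,d) via R2 from span(g,a), cites(a,d)
round 3: derive span(j,a) via R2 from span(j,i), cites(i,a)
round 4: derive span(a,a) via R2 from span(a,i), cites(i,a)
round 4: derive span(f,a) via R2 from span(f,i), cites(i,a)
round 4: derive span(j,d) via R2 from span(j,a), cites(a,d)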